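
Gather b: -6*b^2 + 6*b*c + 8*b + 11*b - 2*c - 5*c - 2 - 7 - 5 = -6*b^2 + b*(6*c + 19) - 7*c - 14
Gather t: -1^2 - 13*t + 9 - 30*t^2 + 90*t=-30*t^2 + 77*t + 8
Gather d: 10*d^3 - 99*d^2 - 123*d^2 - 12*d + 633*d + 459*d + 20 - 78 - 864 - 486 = 10*d^3 - 222*d^2 + 1080*d - 1408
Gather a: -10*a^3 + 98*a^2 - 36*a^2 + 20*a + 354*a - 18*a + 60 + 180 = -10*a^3 + 62*a^2 + 356*a + 240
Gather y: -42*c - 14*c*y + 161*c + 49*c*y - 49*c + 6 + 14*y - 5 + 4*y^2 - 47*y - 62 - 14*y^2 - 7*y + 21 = 70*c - 10*y^2 + y*(35*c - 40) - 40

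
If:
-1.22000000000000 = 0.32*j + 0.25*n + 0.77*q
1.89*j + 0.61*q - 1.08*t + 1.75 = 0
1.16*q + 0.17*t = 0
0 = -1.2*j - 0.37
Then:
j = -0.31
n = -4.03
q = -0.15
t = 1.00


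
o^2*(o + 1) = o^3 + o^2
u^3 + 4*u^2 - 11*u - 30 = (u - 3)*(u + 2)*(u + 5)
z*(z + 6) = z^2 + 6*z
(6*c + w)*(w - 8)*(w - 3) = 6*c*w^2 - 66*c*w + 144*c + w^3 - 11*w^2 + 24*w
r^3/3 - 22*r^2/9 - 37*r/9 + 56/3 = (r/3 + 1)*(r - 8)*(r - 7/3)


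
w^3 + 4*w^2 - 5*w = w*(w - 1)*(w + 5)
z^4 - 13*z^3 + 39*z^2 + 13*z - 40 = (z - 8)*(z - 5)*(z - 1)*(z + 1)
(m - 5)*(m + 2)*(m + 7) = m^3 + 4*m^2 - 31*m - 70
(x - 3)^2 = x^2 - 6*x + 9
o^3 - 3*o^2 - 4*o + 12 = (o - 3)*(o - 2)*(o + 2)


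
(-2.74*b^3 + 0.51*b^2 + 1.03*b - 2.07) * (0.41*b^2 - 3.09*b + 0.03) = -1.1234*b^5 + 8.6757*b^4 - 1.2358*b^3 - 4.0161*b^2 + 6.4272*b - 0.0621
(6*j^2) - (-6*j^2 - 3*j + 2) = 12*j^2 + 3*j - 2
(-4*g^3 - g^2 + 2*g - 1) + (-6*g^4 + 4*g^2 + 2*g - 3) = -6*g^4 - 4*g^3 + 3*g^2 + 4*g - 4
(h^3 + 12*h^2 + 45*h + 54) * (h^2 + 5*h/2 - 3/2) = h^5 + 29*h^4/2 + 147*h^3/2 + 297*h^2/2 + 135*h/2 - 81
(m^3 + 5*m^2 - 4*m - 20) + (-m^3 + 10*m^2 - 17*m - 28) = 15*m^2 - 21*m - 48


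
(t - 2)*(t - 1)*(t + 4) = t^3 + t^2 - 10*t + 8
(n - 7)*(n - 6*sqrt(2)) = n^2 - 6*sqrt(2)*n - 7*n + 42*sqrt(2)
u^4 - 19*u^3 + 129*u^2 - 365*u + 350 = (u - 7)*(u - 5)^2*(u - 2)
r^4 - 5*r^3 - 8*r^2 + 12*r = r*(r - 6)*(r - 1)*(r + 2)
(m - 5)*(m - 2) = m^2 - 7*m + 10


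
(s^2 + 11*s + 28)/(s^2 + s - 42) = (s + 4)/(s - 6)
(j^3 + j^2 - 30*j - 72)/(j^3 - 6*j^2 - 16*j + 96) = (j + 3)/(j - 4)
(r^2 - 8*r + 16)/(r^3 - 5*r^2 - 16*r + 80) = (r - 4)/(r^2 - r - 20)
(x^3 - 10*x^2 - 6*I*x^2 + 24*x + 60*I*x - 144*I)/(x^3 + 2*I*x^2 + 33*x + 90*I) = (x^2 - 10*x + 24)/(x^2 + 8*I*x - 15)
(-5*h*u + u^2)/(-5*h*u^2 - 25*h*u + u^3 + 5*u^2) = 1/(u + 5)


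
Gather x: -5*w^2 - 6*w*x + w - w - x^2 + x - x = -5*w^2 - 6*w*x - x^2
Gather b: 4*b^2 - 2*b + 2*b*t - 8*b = 4*b^2 + b*(2*t - 10)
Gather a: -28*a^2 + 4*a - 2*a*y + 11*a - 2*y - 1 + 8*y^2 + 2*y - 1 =-28*a^2 + a*(15 - 2*y) + 8*y^2 - 2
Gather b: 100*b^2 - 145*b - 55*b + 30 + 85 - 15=100*b^2 - 200*b + 100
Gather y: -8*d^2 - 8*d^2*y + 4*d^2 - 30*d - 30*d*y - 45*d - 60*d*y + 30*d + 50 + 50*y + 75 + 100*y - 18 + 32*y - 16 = -4*d^2 - 45*d + y*(-8*d^2 - 90*d + 182) + 91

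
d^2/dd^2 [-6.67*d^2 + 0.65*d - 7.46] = -13.3400000000000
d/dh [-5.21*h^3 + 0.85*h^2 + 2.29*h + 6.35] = -15.63*h^2 + 1.7*h + 2.29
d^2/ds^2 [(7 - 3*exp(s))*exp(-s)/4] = 7*exp(-s)/4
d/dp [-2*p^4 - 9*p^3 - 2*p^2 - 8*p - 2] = -8*p^3 - 27*p^2 - 4*p - 8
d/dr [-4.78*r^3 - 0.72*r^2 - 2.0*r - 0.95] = -14.34*r^2 - 1.44*r - 2.0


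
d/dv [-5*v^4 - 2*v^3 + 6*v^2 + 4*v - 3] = -20*v^3 - 6*v^2 + 12*v + 4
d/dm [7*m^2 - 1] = 14*m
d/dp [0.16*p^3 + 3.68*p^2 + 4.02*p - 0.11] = 0.48*p^2 + 7.36*p + 4.02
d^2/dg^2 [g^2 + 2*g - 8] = 2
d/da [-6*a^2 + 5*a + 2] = 5 - 12*a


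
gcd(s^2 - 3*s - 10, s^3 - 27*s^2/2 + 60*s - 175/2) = s - 5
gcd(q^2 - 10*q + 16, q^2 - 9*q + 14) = q - 2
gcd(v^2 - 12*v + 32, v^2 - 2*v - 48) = v - 8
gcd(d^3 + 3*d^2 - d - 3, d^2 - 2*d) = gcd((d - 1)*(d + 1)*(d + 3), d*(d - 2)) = 1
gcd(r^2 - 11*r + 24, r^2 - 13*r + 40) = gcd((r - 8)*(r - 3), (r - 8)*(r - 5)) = r - 8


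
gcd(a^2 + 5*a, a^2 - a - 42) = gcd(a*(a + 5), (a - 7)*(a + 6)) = 1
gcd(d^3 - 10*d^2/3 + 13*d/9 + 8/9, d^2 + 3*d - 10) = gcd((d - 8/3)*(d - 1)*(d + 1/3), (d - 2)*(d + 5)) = 1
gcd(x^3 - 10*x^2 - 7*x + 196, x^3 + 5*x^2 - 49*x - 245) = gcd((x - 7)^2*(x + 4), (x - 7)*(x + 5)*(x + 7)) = x - 7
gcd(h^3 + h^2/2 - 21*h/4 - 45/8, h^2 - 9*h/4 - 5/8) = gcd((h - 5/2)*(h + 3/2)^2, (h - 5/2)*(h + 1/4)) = h - 5/2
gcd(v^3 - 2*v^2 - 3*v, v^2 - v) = v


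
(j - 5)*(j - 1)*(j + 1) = j^3 - 5*j^2 - j + 5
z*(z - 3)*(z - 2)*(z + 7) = z^4 + 2*z^3 - 29*z^2 + 42*z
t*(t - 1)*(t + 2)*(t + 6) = t^4 + 7*t^3 + 4*t^2 - 12*t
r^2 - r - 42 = (r - 7)*(r + 6)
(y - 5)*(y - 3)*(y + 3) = y^3 - 5*y^2 - 9*y + 45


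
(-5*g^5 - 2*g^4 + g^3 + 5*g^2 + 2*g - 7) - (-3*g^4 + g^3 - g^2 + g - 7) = -5*g^5 + g^4 + 6*g^2 + g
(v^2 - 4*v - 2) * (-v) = -v^3 + 4*v^2 + 2*v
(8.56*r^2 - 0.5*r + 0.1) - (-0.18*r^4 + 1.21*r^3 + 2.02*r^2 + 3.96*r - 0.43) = 0.18*r^4 - 1.21*r^3 + 6.54*r^2 - 4.46*r + 0.53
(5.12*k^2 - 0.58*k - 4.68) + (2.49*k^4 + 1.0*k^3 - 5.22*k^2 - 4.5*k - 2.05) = 2.49*k^4 + 1.0*k^3 - 0.0999999999999996*k^2 - 5.08*k - 6.73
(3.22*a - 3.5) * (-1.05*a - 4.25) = -3.381*a^2 - 10.01*a + 14.875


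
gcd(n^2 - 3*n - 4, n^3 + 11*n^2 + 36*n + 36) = 1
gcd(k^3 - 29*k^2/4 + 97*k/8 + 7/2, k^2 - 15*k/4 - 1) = k^2 - 15*k/4 - 1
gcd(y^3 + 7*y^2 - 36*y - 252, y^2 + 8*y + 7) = y + 7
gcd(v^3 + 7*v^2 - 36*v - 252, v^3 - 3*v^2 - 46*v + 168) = v^2 + v - 42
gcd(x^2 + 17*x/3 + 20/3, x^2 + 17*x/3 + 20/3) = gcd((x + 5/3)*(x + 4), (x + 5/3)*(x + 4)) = x^2 + 17*x/3 + 20/3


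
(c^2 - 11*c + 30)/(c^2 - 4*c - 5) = (c - 6)/(c + 1)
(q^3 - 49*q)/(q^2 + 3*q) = (q^2 - 49)/(q + 3)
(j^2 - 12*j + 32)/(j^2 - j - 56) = (j - 4)/(j + 7)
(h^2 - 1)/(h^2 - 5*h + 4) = (h + 1)/(h - 4)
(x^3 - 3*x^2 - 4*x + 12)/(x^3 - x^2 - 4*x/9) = 9*(-x^3 + 3*x^2 + 4*x - 12)/(x*(-9*x^2 + 9*x + 4))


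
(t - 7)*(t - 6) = t^2 - 13*t + 42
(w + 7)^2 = w^2 + 14*w + 49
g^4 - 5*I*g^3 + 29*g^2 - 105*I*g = g*(g - 7*I)*(g - 3*I)*(g + 5*I)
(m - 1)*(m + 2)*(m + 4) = m^3 + 5*m^2 + 2*m - 8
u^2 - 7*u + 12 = (u - 4)*(u - 3)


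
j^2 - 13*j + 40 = (j - 8)*(j - 5)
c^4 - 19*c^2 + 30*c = c*(c - 3)*(c - 2)*(c + 5)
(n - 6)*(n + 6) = n^2 - 36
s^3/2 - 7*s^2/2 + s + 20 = (s/2 + 1)*(s - 5)*(s - 4)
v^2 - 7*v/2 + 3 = (v - 2)*(v - 3/2)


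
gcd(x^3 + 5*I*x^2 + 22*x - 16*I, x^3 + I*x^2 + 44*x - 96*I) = x + 8*I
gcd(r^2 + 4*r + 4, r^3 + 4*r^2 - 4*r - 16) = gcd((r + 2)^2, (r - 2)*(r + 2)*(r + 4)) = r + 2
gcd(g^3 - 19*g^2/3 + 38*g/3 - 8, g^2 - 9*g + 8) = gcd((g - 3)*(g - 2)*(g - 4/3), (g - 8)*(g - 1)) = 1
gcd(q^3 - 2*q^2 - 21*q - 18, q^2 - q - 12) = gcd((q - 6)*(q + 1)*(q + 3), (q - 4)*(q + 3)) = q + 3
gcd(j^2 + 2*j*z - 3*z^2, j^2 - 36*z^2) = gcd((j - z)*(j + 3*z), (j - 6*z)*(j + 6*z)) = 1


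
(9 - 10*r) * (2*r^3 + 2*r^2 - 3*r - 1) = -20*r^4 - 2*r^3 + 48*r^2 - 17*r - 9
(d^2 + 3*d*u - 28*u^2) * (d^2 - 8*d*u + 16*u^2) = d^4 - 5*d^3*u - 36*d^2*u^2 + 272*d*u^3 - 448*u^4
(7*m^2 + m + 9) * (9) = 63*m^2 + 9*m + 81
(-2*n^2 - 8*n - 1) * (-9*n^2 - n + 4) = 18*n^4 + 74*n^3 + 9*n^2 - 31*n - 4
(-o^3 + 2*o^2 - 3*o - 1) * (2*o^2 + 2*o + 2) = -2*o^5 + 2*o^4 - 4*o^3 - 4*o^2 - 8*o - 2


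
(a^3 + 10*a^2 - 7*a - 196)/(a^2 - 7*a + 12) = (a^2 + 14*a + 49)/(a - 3)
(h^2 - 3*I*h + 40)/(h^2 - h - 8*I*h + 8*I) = (h + 5*I)/(h - 1)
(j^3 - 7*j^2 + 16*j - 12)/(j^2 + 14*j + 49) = (j^3 - 7*j^2 + 16*j - 12)/(j^2 + 14*j + 49)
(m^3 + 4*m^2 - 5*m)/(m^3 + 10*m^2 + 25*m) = (m - 1)/(m + 5)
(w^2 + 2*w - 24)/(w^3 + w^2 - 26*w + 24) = 1/(w - 1)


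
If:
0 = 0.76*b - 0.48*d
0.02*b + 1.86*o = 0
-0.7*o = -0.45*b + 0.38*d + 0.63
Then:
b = -4.37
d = -6.92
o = 0.05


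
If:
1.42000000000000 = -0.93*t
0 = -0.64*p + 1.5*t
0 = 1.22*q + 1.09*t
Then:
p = -3.58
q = 1.36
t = -1.53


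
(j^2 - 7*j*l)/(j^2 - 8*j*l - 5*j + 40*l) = j*(j - 7*l)/(j^2 - 8*j*l - 5*j + 40*l)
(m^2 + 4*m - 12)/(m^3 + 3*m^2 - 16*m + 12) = 1/(m - 1)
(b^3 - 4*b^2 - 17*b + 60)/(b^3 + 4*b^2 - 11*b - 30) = (b^2 - b - 20)/(b^2 + 7*b + 10)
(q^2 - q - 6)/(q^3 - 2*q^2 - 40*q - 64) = (q - 3)/(q^2 - 4*q - 32)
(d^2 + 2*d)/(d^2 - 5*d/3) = 3*(d + 2)/(3*d - 5)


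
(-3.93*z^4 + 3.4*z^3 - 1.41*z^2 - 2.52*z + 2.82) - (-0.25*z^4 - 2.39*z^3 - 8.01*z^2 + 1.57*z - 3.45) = -3.68*z^4 + 5.79*z^3 + 6.6*z^2 - 4.09*z + 6.27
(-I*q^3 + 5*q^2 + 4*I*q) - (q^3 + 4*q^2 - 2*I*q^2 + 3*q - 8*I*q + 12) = -q^3 - I*q^3 + q^2 + 2*I*q^2 - 3*q + 12*I*q - 12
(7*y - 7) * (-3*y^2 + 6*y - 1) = -21*y^3 + 63*y^2 - 49*y + 7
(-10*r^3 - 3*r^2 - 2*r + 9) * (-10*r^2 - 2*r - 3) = 100*r^5 + 50*r^4 + 56*r^3 - 77*r^2 - 12*r - 27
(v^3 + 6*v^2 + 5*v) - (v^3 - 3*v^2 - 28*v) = 9*v^2 + 33*v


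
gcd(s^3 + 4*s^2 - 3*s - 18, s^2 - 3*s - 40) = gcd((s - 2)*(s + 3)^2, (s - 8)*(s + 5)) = 1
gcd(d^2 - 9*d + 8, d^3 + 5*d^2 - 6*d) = d - 1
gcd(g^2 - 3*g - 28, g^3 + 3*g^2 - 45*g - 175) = g - 7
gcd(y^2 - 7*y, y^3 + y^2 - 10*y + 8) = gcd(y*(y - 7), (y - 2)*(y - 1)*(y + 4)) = 1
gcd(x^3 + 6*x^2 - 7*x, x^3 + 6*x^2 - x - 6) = x - 1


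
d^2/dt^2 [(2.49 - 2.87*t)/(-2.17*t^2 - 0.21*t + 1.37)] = ((9.6012 - 37.3674*t)*(2.17*t^2 + 0.21*t - 1.37) + (2.87*t - 2.49)*(4.34*t + 0.21)*(8.68*t + 0.42))/(2.17*t^2 + 0.21*t - 1.37)^3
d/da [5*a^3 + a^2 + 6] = a*(15*a + 2)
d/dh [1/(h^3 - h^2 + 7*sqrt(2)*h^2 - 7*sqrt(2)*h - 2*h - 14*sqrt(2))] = (-3*h^2 - 14*sqrt(2)*h + 2*h + 2 + 7*sqrt(2))/(-h^3 - 7*sqrt(2)*h^2 + h^2 + 2*h + 7*sqrt(2)*h + 14*sqrt(2))^2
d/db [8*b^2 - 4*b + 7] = 16*b - 4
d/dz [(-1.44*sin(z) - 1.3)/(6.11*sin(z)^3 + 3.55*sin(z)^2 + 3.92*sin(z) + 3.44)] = (17.5968*sin(z)^3 + 28.941*sin(z)^2 + 9.23*sin(z) + 0.1424)*cos(z)/(37.3321*sin(z)^6 + 43.381*sin(z)^5 + 60.5049*sin(z)^4 + 69.8688*sin(z)^3 + 39.7904*sin(z)^2 + 26.9696*sin(z) + 11.8336)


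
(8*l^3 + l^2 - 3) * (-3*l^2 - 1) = -24*l^5 - 3*l^4 - 8*l^3 + 8*l^2 + 3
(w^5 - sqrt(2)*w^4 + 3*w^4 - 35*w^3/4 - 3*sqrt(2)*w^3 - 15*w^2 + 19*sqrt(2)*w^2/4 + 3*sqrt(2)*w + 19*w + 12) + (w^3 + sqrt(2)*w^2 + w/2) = w^5 - sqrt(2)*w^4 + 3*w^4 - 31*w^3/4 - 3*sqrt(2)*w^3 - 15*w^2 + 23*sqrt(2)*w^2/4 + 3*sqrt(2)*w + 39*w/2 + 12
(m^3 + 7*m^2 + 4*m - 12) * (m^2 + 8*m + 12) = m^5 + 15*m^4 + 72*m^3 + 104*m^2 - 48*m - 144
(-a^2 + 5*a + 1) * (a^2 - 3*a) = -a^4 + 8*a^3 - 14*a^2 - 3*a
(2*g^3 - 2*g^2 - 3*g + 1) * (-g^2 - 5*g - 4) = -2*g^5 - 8*g^4 + 5*g^3 + 22*g^2 + 7*g - 4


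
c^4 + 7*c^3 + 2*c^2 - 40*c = c*(c - 2)*(c + 4)*(c + 5)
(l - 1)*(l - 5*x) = l^2 - 5*l*x - l + 5*x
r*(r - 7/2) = r^2 - 7*r/2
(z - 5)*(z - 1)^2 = z^3 - 7*z^2 + 11*z - 5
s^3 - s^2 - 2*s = s*(s - 2)*(s + 1)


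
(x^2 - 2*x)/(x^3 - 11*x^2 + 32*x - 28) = x/(x^2 - 9*x + 14)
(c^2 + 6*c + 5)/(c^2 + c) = (c + 5)/c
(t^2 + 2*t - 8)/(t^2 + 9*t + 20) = (t - 2)/(t + 5)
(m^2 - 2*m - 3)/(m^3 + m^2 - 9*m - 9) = 1/(m + 3)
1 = 1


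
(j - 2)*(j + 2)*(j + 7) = j^3 + 7*j^2 - 4*j - 28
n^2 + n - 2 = (n - 1)*(n + 2)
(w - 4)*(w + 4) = w^2 - 16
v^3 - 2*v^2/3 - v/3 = v*(v - 1)*(v + 1/3)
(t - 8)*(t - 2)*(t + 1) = t^3 - 9*t^2 + 6*t + 16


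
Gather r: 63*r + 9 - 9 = 63*r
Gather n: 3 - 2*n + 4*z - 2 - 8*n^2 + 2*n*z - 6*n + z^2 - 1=-8*n^2 + n*(2*z - 8) + z^2 + 4*z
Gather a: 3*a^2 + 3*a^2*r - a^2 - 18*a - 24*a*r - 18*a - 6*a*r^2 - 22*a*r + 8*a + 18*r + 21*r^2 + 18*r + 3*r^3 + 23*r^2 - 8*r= a^2*(3*r + 2) + a*(-6*r^2 - 46*r - 28) + 3*r^3 + 44*r^2 + 28*r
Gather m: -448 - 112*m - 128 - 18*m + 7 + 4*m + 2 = -126*m - 567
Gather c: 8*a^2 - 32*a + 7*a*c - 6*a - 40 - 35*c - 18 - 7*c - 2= 8*a^2 - 38*a + c*(7*a - 42) - 60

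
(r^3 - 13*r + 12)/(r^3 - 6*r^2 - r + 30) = (r^2 + 3*r - 4)/(r^2 - 3*r - 10)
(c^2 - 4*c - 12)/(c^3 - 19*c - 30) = (c - 6)/(c^2 - 2*c - 15)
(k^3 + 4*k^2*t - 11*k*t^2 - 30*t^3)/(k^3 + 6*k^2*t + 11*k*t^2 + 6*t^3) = (k^2 + 2*k*t - 15*t^2)/(k^2 + 4*k*t + 3*t^2)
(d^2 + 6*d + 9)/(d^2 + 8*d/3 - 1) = 3*(d + 3)/(3*d - 1)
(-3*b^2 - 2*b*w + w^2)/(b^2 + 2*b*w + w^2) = (-3*b + w)/(b + w)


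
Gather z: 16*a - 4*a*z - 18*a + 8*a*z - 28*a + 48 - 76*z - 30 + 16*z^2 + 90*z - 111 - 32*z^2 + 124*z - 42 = -30*a - 16*z^2 + z*(4*a + 138) - 135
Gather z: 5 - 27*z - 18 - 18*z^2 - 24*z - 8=-18*z^2 - 51*z - 21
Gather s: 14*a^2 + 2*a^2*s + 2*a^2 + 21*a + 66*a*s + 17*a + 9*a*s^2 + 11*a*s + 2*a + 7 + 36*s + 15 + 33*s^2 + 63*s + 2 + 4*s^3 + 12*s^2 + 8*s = 16*a^2 + 40*a + 4*s^3 + s^2*(9*a + 45) + s*(2*a^2 + 77*a + 107) + 24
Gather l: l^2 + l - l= l^2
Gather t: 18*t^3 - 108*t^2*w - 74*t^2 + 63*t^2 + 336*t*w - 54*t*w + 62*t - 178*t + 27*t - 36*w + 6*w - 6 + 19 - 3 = 18*t^3 + t^2*(-108*w - 11) + t*(282*w - 89) - 30*w + 10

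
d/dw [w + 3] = 1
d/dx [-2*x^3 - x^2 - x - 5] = -6*x^2 - 2*x - 1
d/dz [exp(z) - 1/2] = exp(z)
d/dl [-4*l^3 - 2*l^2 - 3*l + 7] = -12*l^2 - 4*l - 3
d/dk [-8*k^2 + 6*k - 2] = 6 - 16*k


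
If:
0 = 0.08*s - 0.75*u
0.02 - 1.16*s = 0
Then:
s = 0.02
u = 0.00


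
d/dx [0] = 0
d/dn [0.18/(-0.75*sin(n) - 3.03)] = 0.135*cos(n)/(0.75*sin(n) + 3.03)^2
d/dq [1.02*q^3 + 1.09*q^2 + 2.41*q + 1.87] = 3.06*q^2 + 2.18*q + 2.41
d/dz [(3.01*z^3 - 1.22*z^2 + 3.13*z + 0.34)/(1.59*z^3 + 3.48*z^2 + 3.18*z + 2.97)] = (-1.77635683940025e-15*z^5 + 12.4146*z^4 + 9.1902*z^3 + 10.4253*z^2 - 9.6132*z + 8.2149)/(2.5281*z^6 + 11.0664*z^5 + 22.2228*z^4 + 31.5774*z^3 + 30.7836*z^2 + 18.8892*z + 8.8209)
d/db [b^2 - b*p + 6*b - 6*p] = 2*b - p + 6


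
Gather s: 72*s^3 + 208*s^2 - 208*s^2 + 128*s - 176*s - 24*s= 72*s^3 - 72*s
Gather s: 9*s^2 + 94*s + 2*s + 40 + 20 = 9*s^2 + 96*s + 60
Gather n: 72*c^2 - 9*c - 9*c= 72*c^2 - 18*c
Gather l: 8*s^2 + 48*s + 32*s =8*s^2 + 80*s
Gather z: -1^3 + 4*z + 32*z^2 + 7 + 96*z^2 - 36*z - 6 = 128*z^2 - 32*z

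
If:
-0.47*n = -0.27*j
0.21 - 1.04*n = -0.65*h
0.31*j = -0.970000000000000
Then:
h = -3.20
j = -3.13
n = -1.80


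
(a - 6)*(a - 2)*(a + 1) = a^3 - 7*a^2 + 4*a + 12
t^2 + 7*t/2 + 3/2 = (t + 1/2)*(t + 3)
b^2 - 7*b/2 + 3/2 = (b - 3)*(b - 1/2)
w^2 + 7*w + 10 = (w + 2)*(w + 5)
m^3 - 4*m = m*(m - 2)*(m + 2)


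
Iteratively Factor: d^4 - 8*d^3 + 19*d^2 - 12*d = (d - 3)*(d^3 - 5*d^2 + 4*d) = (d - 3)*(d - 1)*(d^2 - 4*d) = (d - 4)*(d - 3)*(d - 1)*(d)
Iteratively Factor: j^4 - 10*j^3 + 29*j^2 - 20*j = (j - 1)*(j^3 - 9*j^2 + 20*j) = (j - 5)*(j - 1)*(j^2 - 4*j) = j*(j - 5)*(j - 1)*(j - 4)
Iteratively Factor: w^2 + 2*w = (w + 2)*(w)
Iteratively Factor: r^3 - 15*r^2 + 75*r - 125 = (r - 5)*(r^2 - 10*r + 25) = (r - 5)^2*(r - 5)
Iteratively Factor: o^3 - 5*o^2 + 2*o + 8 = (o - 2)*(o^2 - 3*o - 4) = (o - 4)*(o - 2)*(o + 1)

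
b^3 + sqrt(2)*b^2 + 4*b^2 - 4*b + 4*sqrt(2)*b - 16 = (b + 4)*(b - sqrt(2))*(b + 2*sqrt(2))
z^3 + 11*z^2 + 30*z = z*(z + 5)*(z + 6)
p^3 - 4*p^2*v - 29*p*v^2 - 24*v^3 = (p - 8*v)*(p + v)*(p + 3*v)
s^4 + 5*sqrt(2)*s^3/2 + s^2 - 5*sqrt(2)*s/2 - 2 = (s - 1)*(s + 2*sqrt(2))*(sqrt(2)*s/2 + sqrt(2)/2)*(sqrt(2)*s + 1)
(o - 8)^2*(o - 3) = o^3 - 19*o^2 + 112*o - 192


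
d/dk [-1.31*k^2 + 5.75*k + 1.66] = 5.75 - 2.62*k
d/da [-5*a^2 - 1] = -10*a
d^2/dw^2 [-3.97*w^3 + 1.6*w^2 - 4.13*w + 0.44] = 3.2 - 23.82*w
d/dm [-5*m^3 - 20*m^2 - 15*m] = -15*m^2 - 40*m - 15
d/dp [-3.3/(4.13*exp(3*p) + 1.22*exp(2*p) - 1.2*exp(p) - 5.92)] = (40.887*exp(2*p) + 8.052*exp(p) - 3.96)*exp(p)/(4.13*exp(3*p) + 1.22*exp(2*p) - 1.2*exp(p) - 5.92)^2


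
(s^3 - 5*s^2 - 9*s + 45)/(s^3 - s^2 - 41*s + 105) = (s + 3)/(s + 7)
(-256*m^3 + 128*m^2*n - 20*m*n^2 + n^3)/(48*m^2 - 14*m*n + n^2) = (-32*m^2 + 12*m*n - n^2)/(6*m - n)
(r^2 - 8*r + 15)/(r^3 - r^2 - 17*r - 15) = (r - 3)/(r^2 + 4*r + 3)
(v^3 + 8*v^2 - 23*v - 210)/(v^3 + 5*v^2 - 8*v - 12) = (v^2 + 2*v - 35)/(v^2 - v - 2)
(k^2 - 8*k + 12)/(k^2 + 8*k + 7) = (k^2 - 8*k + 12)/(k^2 + 8*k + 7)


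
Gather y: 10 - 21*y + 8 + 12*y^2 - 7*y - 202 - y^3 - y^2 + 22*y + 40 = -y^3 + 11*y^2 - 6*y - 144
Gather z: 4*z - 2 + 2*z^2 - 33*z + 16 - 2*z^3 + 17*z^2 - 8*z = -2*z^3 + 19*z^2 - 37*z + 14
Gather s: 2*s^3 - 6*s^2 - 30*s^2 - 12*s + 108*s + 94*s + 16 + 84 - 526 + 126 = 2*s^3 - 36*s^2 + 190*s - 300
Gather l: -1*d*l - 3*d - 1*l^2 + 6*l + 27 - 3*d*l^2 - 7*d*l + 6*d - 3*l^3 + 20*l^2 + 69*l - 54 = 3*d - 3*l^3 + l^2*(19 - 3*d) + l*(75 - 8*d) - 27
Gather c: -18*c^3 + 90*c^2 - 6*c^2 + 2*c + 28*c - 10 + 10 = -18*c^3 + 84*c^2 + 30*c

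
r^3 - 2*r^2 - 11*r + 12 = (r - 4)*(r - 1)*(r + 3)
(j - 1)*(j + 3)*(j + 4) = j^3 + 6*j^2 + 5*j - 12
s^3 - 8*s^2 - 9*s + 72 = (s - 8)*(s - 3)*(s + 3)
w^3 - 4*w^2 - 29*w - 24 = (w - 8)*(w + 1)*(w + 3)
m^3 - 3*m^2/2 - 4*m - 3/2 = (m - 3)*(m + 1/2)*(m + 1)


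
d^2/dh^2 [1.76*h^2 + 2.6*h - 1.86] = 3.52000000000000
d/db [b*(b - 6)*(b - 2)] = 3*b^2 - 16*b + 12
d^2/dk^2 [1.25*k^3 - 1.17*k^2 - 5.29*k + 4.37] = 7.5*k - 2.34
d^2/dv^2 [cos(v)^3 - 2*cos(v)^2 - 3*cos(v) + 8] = 9*sin(v)^2*cos(v) - 8*sin(v)^2 + 4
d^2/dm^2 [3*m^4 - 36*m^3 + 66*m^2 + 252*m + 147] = 36*m^2 - 216*m + 132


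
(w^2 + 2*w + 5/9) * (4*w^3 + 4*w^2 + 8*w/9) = 4*w^5 + 12*w^4 + 100*w^3/9 + 4*w^2 + 40*w/81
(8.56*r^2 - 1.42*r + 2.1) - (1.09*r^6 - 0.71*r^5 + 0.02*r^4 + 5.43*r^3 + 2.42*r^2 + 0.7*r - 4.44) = -1.09*r^6 + 0.71*r^5 - 0.02*r^4 - 5.43*r^3 + 6.14*r^2 - 2.12*r + 6.54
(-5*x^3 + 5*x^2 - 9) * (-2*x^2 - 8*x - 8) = 10*x^5 + 30*x^4 - 22*x^2 + 72*x + 72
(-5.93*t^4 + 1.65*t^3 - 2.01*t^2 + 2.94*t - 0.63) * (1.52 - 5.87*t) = 34.8091*t^5 - 18.6991*t^4 + 14.3067*t^3 - 20.313*t^2 + 8.1669*t - 0.9576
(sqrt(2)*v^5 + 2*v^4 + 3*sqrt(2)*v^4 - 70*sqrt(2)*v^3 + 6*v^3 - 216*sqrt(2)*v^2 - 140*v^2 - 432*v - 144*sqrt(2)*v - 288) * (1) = sqrt(2)*v^5 + 2*v^4 + 3*sqrt(2)*v^4 - 70*sqrt(2)*v^3 + 6*v^3 - 216*sqrt(2)*v^2 - 140*v^2 - 432*v - 144*sqrt(2)*v - 288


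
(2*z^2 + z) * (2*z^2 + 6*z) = 4*z^4 + 14*z^3 + 6*z^2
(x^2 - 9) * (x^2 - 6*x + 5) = x^4 - 6*x^3 - 4*x^2 + 54*x - 45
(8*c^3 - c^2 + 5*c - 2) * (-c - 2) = -8*c^4 - 15*c^3 - 3*c^2 - 8*c + 4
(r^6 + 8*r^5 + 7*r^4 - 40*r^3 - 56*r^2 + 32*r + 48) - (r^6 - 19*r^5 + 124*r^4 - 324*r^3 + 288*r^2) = 27*r^5 - 117*r^4 + 284*r^3 - 344*r^2 + 32*r + 48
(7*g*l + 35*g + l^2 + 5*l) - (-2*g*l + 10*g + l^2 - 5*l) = 9*g*l + 25*g + 10*l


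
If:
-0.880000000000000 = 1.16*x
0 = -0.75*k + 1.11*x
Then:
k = -1.12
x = -0.76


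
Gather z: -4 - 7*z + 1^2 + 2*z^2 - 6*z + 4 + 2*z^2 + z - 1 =4*z^2 - 12*z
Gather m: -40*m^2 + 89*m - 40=-40*m^2 + 89*m - 40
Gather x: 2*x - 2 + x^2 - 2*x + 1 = x^2 - 1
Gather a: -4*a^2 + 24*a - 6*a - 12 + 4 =-4*a^2 + 18*a - 8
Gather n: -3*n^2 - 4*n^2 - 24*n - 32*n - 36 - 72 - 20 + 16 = -7*n^2 - 56*n - 112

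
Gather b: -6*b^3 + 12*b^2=-6*b^3 + 12*b^2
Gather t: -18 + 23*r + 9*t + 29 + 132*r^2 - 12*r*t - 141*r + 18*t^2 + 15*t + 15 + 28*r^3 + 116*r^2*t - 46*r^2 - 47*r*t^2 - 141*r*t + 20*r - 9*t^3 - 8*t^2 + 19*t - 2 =28*r^3 + 86*r^2 - 98*r - 9*t^3 + t^2*(10 - 47*r) + t*(116*r^2 - 153*r + 43) + 24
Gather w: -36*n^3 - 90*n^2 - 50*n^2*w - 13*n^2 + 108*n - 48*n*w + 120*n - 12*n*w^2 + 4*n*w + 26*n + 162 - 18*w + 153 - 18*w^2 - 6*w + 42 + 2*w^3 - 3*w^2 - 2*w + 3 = -36*n^3 - 103*n^2 + 254*n + 2*w^3 + w^2*(-12*n - 21) + w*(-50*n^2 - 44*n - 26) + 360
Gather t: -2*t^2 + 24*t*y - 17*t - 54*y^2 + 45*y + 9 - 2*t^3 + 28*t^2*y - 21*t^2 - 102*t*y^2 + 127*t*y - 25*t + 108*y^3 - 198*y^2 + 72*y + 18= -2*t^3 + t^2*(28*y - 23) + t*(-102*y^2 + 151*y - 42) + 108*y^3 - 252*y^2 + 117*y + 27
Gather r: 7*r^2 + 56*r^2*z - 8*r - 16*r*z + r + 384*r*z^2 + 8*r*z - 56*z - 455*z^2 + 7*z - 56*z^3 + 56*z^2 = r^2*(56*z + 7) + r*(384*z^2 - 8*z - 7) - 56*z^3 - 399*z^2 - 49*z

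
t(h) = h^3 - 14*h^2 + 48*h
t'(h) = 3*h^2 - 28*h + 48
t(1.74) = 46.40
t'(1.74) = 8.36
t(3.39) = 40.79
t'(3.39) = -12.44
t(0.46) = 19.21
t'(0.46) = 35.75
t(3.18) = 43.22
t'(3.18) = -10.70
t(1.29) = 40.77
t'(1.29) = 16.87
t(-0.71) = -41.50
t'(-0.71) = 69.39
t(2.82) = 46.45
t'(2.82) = -7.10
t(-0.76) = -45.01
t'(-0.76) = 71.01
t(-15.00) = -7245.00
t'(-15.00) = 1143.00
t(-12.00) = -4320.00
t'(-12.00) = 816.00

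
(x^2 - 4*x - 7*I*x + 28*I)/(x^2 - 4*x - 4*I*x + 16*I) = (x - 7*I)/(x - 4*I)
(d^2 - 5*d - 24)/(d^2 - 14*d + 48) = (d + 3)/(d - 6)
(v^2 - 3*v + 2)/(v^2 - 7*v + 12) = (v^2 - 3*v + 2)/(v^2 - 7*v + 12)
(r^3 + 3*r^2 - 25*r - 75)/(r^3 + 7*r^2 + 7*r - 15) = (r - 5)/(r - 1)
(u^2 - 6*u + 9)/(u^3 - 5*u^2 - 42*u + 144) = (u - 3)/(u^2 - 2*u - 48)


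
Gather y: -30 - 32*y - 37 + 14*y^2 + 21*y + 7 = 14*y^2 - 11*y - 60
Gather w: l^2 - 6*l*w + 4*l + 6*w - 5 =l^2 + 4*l + w*(6 - 6*l) - 5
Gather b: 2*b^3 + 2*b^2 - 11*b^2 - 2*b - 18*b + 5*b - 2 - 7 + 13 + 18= 2*b^3 - 9*b^2 - 15*b + 22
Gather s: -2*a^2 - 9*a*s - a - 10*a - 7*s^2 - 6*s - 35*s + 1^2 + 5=-2*a^2 - 11*a - 7*s^2 + s*(-9*a - 41) + 6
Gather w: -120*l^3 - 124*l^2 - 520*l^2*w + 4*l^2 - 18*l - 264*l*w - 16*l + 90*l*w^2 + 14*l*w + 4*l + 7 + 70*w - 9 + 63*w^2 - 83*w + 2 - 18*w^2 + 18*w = -120*l^3 - 120*l^2 - 30*l + w^2*(90*l + 45) + w*(-520*l^2 - 250*l + 5)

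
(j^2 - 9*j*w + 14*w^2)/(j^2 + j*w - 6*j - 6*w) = (j^2 - 9*j*w + 14*w^2)/(j^2 + j*w - 6*j - 6*w)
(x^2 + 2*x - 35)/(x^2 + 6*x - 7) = (x - 5)/(x - 1)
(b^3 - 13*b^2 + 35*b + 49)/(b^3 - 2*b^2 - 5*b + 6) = (b^3 - 13*b^2 + 35*b + 49)/(b^3 - 2*b^2 - 5*b + 6)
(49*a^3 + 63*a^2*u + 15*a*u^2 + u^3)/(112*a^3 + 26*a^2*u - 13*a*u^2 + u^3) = (49*a^3 + 63*a^2*u + 15*a*u^2 + u^3)/(112*a^3 + 26*a^2*u - 13*a*u^2 + u^3)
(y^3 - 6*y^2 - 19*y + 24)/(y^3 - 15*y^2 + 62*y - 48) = (y + 3)/(y - 6)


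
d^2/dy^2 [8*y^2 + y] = 16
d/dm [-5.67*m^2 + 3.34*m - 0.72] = 3.34 - 11.34*m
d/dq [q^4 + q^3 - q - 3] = 4*q^3 + 3*q^2 - 1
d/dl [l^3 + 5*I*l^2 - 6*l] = 3*l^2 + 10*I*l - 6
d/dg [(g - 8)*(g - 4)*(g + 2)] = 3*g^2 - 20*g + 8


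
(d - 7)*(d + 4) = d^2 - 3*d - 28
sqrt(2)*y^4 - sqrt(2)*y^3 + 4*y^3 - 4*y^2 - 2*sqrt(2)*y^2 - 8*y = y*(y - 2)*(y + 2*sqrt(2))*(sqrt(2)*y + sqrt(2))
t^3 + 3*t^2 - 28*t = t*(t - 4)*(t + 7)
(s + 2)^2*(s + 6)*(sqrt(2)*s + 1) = sqrt(2)*s^4 + s^3 + 10*sqrt(2)*s^3 + 10*s^2 + 28*sqrt(2)*s^2 + 28*s + 24*sqrt(2)*s + 24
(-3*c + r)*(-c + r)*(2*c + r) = 6*c^3 - 5*c^2*r - 2*c*r^2 + r^3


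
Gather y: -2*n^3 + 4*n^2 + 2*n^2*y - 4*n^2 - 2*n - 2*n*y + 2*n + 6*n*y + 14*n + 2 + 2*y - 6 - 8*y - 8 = -2*n^3 + 14*n + y*(2*n^2 + 4*n - 6) - 12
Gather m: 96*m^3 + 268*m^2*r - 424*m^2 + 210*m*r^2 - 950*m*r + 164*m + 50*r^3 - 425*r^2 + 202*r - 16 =96*m^3 + m^2*(268*r - 424) + m*(210*r^2 - 950*r + 164) + 50*r^3 - 425*r^2 + 202*r - 16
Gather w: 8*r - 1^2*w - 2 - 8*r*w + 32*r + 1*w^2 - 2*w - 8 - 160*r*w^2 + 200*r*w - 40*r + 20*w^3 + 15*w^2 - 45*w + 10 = 20*w^3 + w^2*(16 - 160*r) + w*(192*r - 48)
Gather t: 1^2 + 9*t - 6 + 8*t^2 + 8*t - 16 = 8*t^2 + 17*t - 21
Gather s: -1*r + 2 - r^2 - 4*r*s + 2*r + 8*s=-r^2 + r + s*(8 - 4*r) + 2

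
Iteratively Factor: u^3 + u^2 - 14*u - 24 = (u + 3)*(u^2 - 2*u - 8) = (u + 2)*(u + 3)*(u - 4)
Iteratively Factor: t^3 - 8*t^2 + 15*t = (t)*(t^2 - 8*t + 15) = t*(t - 5)*(t - 3)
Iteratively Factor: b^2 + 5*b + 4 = (b + 4)*(b + 1)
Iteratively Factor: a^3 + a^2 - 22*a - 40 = (a + 4)*(a^2 - 3*a - 10) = (a - 5)*(a + 4)*(a + 2)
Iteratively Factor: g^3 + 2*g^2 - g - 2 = (g + 1)*(g^2 + g - 2) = (g - 1)*(g + 1)*(g + 2)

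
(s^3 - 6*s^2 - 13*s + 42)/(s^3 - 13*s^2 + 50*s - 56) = (s + 3)/(s - 4)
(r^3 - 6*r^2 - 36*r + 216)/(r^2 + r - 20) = (r^3 - 6*r^2 - 36*r + 216)/(r^2 + r - 20)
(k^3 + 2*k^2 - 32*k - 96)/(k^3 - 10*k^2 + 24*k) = (k^2 + 8*k + 16)/(k*(k - 4))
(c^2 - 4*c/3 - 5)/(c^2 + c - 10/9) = 3*(c - 3)/(3*c - 2)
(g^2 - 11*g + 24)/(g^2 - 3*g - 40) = (g - 3)/(g + 5)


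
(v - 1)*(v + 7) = v^2 + 6*v - 7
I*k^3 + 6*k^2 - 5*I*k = k*(k - 5*I)*(I*k + 1)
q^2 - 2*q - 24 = (q - 6)*(q + 4)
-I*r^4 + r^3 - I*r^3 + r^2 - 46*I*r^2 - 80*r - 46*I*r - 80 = (r - 5*I)*(r - 2*I)*(r + 8*I)*(-I*r - I)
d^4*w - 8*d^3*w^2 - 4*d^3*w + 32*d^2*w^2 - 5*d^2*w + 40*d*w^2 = d*(d - 5)*(d - 8*w)*(d*w + w)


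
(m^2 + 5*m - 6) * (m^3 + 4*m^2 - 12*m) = m^5 + 9*m^4 + 2*m^3 - 84*m^2 + 72*m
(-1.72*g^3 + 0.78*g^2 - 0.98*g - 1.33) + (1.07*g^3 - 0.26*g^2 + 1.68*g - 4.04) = -0.65*g^3 + 0.52*g^2 + 0.7*g - 5.37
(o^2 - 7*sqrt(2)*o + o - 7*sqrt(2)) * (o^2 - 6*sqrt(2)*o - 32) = o^4 - 13*sqrt(2)*o^3 + o^3 - 13*sqrt(2)*o^2 + 52*o^2 + 52*o + 224*sqrt(2)*o + 224*sqrt(2)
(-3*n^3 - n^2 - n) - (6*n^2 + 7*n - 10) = -3*n^3 - 7*n^2 - 8*n + 10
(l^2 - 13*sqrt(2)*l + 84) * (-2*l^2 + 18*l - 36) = -2*l^4 + 18*l^3 + 26*sqrt(2)*l^3 - 234*sqrt(2)*l^2 - 204*l^2 + 468*sqrt(2)*l + 1512*l - 3024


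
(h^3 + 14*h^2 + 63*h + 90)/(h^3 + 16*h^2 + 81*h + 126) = (h + 5)/(h + 7)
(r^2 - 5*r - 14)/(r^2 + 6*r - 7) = (r^2 - 5*r - 14)/(r^2 + 6*r - 7)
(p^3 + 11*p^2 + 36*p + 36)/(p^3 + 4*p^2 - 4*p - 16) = (p^2 + 9*p + 18)/(p^2 + 2*p - 8)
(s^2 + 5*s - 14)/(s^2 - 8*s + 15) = (s^2 + 5*s - 14)/(s^2 - 8*s + 15)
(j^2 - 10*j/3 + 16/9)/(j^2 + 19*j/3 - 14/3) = (j - 8/3)/(j + 7)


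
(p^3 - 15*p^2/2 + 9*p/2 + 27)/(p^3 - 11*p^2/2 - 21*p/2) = (p^2 - 9*p + 18)/(p*(p - 7))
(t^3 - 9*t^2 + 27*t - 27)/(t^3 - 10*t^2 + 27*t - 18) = (t^2 - 6*t + 9)/(t^2 - 7*t + 6)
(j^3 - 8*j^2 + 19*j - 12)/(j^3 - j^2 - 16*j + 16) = (j - 3)/(j + 4)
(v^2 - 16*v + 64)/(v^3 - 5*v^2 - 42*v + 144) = (v - 8)/(v^2 + 3*v - 18)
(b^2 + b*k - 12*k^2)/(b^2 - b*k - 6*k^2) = (b + 4*k)/(b + 2*k)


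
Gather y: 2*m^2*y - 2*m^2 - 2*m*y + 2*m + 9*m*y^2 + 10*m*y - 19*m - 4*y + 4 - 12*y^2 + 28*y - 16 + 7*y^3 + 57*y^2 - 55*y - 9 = -2*m^2 - 17*m + 7*y^3 + y^2*(9*m + 45) + y*(2*m^2 + 8*m - 31) - 21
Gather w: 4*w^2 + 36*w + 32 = 4*w^2 + 36*w + 32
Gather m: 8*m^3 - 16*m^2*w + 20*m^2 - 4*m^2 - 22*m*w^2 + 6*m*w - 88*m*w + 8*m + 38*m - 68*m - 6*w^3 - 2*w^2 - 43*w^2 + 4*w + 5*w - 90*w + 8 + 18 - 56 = 8*m^3 + m^2*(16 - 16*w) + m*(-22*w^2 - 82*w - 22) - 6*w^3 - 45*w^2 - 81*w - 30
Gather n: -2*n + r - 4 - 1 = -2*n + r - 5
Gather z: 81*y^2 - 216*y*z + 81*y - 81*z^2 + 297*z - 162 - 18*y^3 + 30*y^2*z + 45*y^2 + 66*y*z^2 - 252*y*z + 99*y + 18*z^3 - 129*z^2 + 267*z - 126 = -18*y^3 + 126*y^2 + 180*y + 18*z^3 + z^2*(66*y - 210) + z*(30*y^2 - 468*y + 564) - 288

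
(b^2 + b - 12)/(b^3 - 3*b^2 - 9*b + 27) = (b + 4)/(b^2 - 9)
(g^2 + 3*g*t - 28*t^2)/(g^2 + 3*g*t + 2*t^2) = (g^2 + 3*g*t - 28*t^2)/(g^2 + 3*g*t + 2*t^2)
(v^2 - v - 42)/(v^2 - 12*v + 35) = (v + 6)/(v - 5)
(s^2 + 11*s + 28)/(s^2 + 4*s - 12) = (s^2 + 11*s + 28)/(s^2 + 4*s - 12)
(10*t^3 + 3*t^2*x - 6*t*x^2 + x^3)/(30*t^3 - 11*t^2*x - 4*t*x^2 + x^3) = (t + x)/(3*t + x)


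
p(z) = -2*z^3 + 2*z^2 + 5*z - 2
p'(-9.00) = -517.00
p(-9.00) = 1573.00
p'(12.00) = -811.00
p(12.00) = -3110.00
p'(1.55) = -3.22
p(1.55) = 3.11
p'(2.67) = -27.09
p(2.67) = -12.46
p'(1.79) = -7.06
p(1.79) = 1.89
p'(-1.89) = -23.99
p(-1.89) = 9.20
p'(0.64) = 5.10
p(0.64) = 1.49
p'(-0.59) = 0.55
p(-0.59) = -3.84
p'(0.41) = 5.63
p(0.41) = 0.25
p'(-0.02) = 4.92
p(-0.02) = -2.10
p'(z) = -6*z^2 + 4*z + 5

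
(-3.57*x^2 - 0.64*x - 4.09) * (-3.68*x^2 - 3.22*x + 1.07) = 13.1376*x^4 + 13.8506*x^3 + 13.2921*x^2 + 12.485*x - 4.3763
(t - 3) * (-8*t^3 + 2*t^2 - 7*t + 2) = -8*t^4 + 26*t^3 - 13*t^2 + 23*t - 6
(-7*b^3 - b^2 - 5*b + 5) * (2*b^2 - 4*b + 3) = -14*b^5 + 26*b^4 - 27*b^3 + 27*b^2 - 35*b + 15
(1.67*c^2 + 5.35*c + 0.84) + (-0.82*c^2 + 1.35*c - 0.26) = 0.85*c^2 + 6.7*c + 0.58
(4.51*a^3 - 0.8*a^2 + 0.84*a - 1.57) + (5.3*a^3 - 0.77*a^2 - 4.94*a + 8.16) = 9.81*a^3 - 1.57*a^2 - 4.1*a + 6.59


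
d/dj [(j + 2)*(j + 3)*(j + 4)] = 3*j^2 + 18*j + 26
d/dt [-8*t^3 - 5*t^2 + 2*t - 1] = -24*t^2 - 10*t + 2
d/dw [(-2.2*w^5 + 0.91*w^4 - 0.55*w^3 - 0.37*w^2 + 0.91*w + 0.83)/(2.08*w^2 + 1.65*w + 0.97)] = (-13.728*w^6 - 10.7344*w^5 - 7.3095*w^4 + 1.7158*w^3 - 4.1038*w^2 - 4.1706*w - 0.4868)/(4.3264*w^4 + 6.864*w^3 + 6.7577*w^2 + 3.201*w + 0.9409)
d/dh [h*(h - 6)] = 2*h - 6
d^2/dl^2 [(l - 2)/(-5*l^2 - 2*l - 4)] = 2*(-4*(l - 2)*(5*l + 1)^2 + (15*l - 8)*(5*l^2 + 2*l + 4))/(5*l^2 + 2*l + 4)^3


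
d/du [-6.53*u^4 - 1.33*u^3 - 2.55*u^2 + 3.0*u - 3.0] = -26.12*u^3 - 3.99*u^2 - 5.1*u + 3.0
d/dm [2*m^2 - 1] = 4*m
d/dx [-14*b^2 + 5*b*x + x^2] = 5*b + 2*x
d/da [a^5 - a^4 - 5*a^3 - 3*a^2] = a*(5*a^3 - 4*a^2 - 15*a - 6)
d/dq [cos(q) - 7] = -sin(q)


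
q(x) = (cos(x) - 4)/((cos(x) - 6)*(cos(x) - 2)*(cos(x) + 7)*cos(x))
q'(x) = (cos(x) - 4)*sin(x)/((cos(x) - 6)*(cos(x) - 2)*(cos(x) + 7)*cos(x)^2) + (cos(x) - 4)*sin(x)/((cos(x) - 6)*(cos(x) - 2)*(cos(x) + 7)^2*cos(x)) + (cos(x) - 4)*sin(x)/((cos(x) - 6)*(cos(x) - 2)^2*(cos(x) + 7)*cos(x)) - sin(x)/((cos(x) - 6)*(cos(x) - 2)*(cos(x) + 7)*cos(x)) + (cos(x) - 4)*sin(x)/((cos(x) - 6)^2*(cos(x) - 2)*(cos(x) + 7)*cos(x)) = (3*cos(x)^4 - 18*cos(x)^3 - 32*cos(x)^2 + 352*cos(x) - 336)*sin(x)/((cos(x) - 6)^2*(cos(x) - 2)^2*(cos(x) + 7)^2*cos(x)^2)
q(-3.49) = 0.04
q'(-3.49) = -0.02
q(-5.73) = -0.08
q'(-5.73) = -0.02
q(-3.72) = 0.05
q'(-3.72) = -0.03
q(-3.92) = 0.06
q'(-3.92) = -0.06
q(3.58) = 0.04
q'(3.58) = 0.02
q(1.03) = -0.11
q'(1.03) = -0.14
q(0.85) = -0.09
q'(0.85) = -0.07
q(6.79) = -0.08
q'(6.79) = -0.02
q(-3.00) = 0.04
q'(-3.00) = 0.01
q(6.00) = -0.08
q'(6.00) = 0.01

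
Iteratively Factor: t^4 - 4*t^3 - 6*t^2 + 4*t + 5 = (t - 5)*(t^3 + t^2 - t - 1) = (t - 5)*(t + 1)*(t^2 - 1) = (t - 5)*(t + 1)^2*(t - 1)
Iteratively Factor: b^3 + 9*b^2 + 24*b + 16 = (b + 1)*(b^2 + 8*b + 16) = (b + 1)*(b + 4)*(b + 4)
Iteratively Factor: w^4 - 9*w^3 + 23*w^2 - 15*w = (w)*(w^3 - 9*w^2 + 23*w - 15) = w*(w - 1)*(w^2 - 8*w + 15) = w*(w - 5)*(w - 1)*(w - 3)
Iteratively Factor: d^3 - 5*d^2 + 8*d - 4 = (d - 1)*(d^2 - 4*d + 4) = (d - 2)*(d - 1)*(d - 2)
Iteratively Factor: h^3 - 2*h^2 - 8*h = (h)*(h^2 - 2*h - 8) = h*(h + 2)*(h - 4)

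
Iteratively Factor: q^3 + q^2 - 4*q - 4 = (q + 1)*(q^2 - 4) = (q + 1)*(q + 2)*(q - 2)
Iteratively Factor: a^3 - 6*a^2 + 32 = (a - 4)*(a^2 - 2*a - 8) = (a - 4)*(a + 2)*(a - 4)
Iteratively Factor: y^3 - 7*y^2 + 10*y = (y)*(y^2 - 7*y + 10) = y*(y - 2)*(y - 5)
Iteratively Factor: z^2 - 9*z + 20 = (z - 4)*(z - 5)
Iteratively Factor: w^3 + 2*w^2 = (w)*(w^2 + 2*w) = w^2*(w + 2)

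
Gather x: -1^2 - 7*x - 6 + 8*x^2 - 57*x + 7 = 8*x^2 - 64*x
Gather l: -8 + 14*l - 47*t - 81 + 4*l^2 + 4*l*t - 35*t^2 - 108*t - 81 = 4*l^2 + l*(4*t + 14) - 35*t^2 - 155*t - 170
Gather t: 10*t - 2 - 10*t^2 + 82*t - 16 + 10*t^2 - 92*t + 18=0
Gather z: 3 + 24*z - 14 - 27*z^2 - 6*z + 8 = -27*z^2 + 18*z - 3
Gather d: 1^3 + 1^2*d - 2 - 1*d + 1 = 0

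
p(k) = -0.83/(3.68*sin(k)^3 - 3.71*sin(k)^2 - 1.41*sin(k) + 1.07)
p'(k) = -0.83*(-11.04*sin(k)^2*cos(k) + 7.42*sin(k)*cos(k) + 1.41*cos(k))/(3.68*sin(k)^3 - 3.71*sin(k)^2 - 1.41*sin(k) + 1.07)^2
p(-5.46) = 1.63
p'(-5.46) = -2.00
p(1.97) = 1.66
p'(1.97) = -1.45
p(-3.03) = -0.71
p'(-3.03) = 0.27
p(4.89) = 0.18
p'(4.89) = 0.11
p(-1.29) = 0.19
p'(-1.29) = 0.20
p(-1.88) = 0.20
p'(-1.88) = -0.23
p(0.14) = -1.02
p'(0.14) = -2.79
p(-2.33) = 0.66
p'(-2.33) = -3.50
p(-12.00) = 4.46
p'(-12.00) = -44.70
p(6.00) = -0.76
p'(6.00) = 1.02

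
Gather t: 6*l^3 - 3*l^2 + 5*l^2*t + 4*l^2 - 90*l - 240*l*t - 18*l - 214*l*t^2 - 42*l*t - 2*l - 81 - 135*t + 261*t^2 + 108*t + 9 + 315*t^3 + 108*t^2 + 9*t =6*l^3 + l^2 - 110*l + 315*t^3 + t^2*(369 - 214*l) + t*(5*l^2 - 282*l - 18) - 72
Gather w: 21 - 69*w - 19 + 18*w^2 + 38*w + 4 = 18*w^2 - 31*w + 6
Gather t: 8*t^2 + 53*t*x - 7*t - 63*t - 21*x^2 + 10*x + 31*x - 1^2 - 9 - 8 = 8*t^2 + t*(53*x - 70) - 21*x^2 + 41*x - 18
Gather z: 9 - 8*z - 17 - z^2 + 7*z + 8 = -z^2 - z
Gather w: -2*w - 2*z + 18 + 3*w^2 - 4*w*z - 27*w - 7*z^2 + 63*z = 3*w^2 + w*(-4*z - 29) - 7*z^2 + 61*z + 18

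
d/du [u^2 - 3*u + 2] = 2*u - 3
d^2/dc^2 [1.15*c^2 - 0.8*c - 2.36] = 2.30000000000000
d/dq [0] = 0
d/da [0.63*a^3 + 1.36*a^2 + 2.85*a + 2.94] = 1.89*a^2 + 2.72*a + 2.85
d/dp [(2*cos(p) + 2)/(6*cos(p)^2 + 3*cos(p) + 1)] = 4*(3*cos(p)^2 + 6*cos(p) + 1)*sin(p)/(-6*sin(p)^2 + 3*cos(p) + 7)^2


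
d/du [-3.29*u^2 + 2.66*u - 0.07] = 2.66 - 6.58*u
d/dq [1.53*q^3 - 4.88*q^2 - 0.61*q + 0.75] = 4.59*q^2 - 9.76*q - 0.61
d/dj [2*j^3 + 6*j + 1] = 6*j^2 + 6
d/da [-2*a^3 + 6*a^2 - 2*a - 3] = -6*a^2 + 12*a - 2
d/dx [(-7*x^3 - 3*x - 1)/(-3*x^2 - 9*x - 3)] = x*(7*x^3 + 42*x^2 + 18*x - 2)/(3*(x^4 + 6*x^3 + 11*x^2 + 6*x + 1))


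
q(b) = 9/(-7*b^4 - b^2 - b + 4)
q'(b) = 9*(28*b^3 + 2*b + 1)/(-7*b^4 - b^2 - b + 4)^2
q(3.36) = -0.01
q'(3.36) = 0.01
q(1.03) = -1.51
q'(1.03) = 8.50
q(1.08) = -1.16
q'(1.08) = 5.73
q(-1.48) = -0.30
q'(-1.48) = -0.91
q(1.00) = -1.80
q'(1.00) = 11.16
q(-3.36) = -0.01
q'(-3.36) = -0.01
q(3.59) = -0.01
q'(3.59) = 0.01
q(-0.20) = 2.17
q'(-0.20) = 0.20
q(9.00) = 0.00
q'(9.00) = 0.00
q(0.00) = 2.25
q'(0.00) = 0.56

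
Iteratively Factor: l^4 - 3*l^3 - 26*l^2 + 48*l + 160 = (l - 5)*(l^3 + 2*l^2 - 16*l - 32) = (l - 5)*(l + 4)*(l^2 - 2*l - 8) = (l - 5)*(l - 4)*(l + 4)*(l + 2)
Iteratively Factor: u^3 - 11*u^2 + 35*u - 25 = (u - 5)*(u^2 - 6*u + 5) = (u - 5)*(u - 1)*(u - 5)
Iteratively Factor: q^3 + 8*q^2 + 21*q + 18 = (q + 3)*(q^2 + 5*q + 6) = (q + 3)^2*(q + 2)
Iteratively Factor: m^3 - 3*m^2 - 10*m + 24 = (m + 3)*(m^2 - 6*m + 8) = (m - 2)*(m + 3)*(m - 4)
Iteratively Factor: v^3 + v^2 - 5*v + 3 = (v - 1)*(v^2 + 2*v - 3) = (v - 1)^2*(v + 3)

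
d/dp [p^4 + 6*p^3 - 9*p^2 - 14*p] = 4*p^3 + 18*p^2 - 18*p - 14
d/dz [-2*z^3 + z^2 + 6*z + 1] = -6*z^2 + 2*z + 6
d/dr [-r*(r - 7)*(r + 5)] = -3*r^2 + 4*r + 35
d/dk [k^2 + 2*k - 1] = 2*k + 2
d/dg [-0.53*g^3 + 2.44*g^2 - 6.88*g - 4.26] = -1.59*g^2 + 4.88*g - 6.88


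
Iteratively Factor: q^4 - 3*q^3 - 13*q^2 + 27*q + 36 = (q - 4)*(q^3 + q^2 - 9*q - 9) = (q - 4)*(q + 1)*(q^2 - 9) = (q - 4)*(q + 1)*(q + 3)*(q - 3)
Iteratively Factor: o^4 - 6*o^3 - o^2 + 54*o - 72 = (o - 3)*(o^3 - 3*o^2 - 10*o + 24) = (o - 3)*(o - 2)*(o^2 - o - 12) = (o - 3)*(o - 2)*(o + 3)*(o - 4)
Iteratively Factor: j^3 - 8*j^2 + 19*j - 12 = (j - 4)*(j^2 - 4*j + 3) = (j - 4)*(j - 1)*(j - 3)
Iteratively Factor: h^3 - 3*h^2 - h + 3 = (h + 1)*(h^2 - 4*h + 3) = (h - 3)*(h + 1)*(h - 1)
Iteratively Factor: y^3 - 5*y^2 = (y)*(y^2 - 5*y) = y*(y - 5)*(y)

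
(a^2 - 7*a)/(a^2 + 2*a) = (a - 7)/(a + 2)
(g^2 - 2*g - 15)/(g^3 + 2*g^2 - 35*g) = (g + 3)/(g*(g + 7))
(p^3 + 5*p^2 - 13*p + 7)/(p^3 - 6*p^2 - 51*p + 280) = (p^2 - 2*p + 1)/(p^2 - 13*p + 40)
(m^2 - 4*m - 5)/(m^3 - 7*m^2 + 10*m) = (m + 1)/(m*(m - 2))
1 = 1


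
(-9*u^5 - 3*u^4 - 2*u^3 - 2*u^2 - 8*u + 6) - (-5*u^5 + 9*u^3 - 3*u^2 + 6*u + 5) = -4*u^5 - 3*u^4 - 11*u^3 + u^2 - 14*u + 1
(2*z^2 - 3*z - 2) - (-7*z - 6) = 2*z^2 + 4*z + 4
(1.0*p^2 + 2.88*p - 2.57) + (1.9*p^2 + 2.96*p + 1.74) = 2.9*p^2 + 5.84*p - 0.83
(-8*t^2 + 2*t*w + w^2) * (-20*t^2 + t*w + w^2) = 160*t^4 - 48*t^3*w - 26*t^2*w^2 + 3*t*w^3 + w^4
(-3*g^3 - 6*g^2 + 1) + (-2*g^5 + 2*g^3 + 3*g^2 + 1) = -2*g^5 - g^3 - 3*g^2 + 2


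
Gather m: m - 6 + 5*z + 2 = m + 5*z - 4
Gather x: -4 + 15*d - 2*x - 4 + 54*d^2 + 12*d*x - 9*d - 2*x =54*d^2 + 6*d + x*(12*d - 4) - 8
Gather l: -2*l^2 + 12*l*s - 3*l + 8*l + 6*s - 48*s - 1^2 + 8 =-2*l^2 + l*(12*s + 5) - 42*s + 7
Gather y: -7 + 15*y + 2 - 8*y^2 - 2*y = -8*y^2 + 13*y - 5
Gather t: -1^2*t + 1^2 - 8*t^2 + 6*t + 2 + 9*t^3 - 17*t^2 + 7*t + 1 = 9*t^3 - 25*t^2 + 12*t + 4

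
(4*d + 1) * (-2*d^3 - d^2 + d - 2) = -8*d^4 - 6*d^3 + 3*d^2 - 7*d - 2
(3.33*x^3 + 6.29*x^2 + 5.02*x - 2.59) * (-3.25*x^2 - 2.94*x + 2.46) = -10.8225*x^5 - 30.2327*x^4 - 26.6158*x^3 + 9.1321*x^2 + 19.9638*x - 6.3714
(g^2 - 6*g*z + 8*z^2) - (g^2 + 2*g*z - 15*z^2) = -8*g*z + 23*z^2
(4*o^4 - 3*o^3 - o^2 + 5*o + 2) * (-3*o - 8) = -12*o^5 - 23*o^4 + 27*o^3 - 7*o^2 - 46*o - 16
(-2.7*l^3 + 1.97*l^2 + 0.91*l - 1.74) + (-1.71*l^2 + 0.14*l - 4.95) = -2.7*l^3 + 0.26*l^2 + 1.05*l - 6.69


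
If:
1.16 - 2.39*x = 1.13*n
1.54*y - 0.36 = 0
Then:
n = 1.02654867256637 - 2.11504424778761*x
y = 0.23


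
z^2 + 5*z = z*(z + 5)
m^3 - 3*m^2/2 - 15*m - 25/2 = (m - 5)*(m + 1)*(m + 5/2)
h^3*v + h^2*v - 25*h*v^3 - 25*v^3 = (h - 5*v)*(h + 5*v)*(h*v + v)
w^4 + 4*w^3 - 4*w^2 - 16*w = w*(w - 2)*(w + 2)*(w + 4)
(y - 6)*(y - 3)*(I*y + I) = I*y^3 - 8*I*y^2 + 9*I*y + 18*I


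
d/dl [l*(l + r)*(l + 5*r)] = 3*l^2 + 12*l*r + 5*r^2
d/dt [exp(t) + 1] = exp(t)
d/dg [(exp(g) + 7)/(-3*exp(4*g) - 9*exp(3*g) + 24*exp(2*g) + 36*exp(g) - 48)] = ((exp(g) + 7)*(4*exp(3*g) + 9*exp(2*g) - 16*exp(g) - 12) - exp(4*g) - 3*exp(3*g) + 8*exp(2*g) + 12*exp(g) - 16)*exp(g)/(3*(exp(4*g) + 3*exp(3*g) - 8*exp(2*g) - 12*exp(g) + 16)^2)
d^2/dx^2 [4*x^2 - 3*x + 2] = 8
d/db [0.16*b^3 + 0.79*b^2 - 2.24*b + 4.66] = 0.48*b^2 + 1.58*b - 2.24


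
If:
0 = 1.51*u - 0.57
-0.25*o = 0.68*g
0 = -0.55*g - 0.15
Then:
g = -0.27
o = 0.74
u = 0.38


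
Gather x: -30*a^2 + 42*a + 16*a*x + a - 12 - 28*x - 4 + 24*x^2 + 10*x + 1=-30*a^2 + 43*a + 24*x^2 + x*(16*a - 18) - 15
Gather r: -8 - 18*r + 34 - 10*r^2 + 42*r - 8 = -10*r^2 + 24*r + 18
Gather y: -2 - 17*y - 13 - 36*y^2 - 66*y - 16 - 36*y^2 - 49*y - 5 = -72*y^2 - 132*y - 36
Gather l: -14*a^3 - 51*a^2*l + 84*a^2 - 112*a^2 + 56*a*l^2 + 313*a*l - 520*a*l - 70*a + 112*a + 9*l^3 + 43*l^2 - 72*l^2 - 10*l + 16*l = -14*a^3 - 28*a^2 + 42*a + 9*l^3 + l^2*(56*a - 29) + l*(-51*a^2 - 207*a + 6)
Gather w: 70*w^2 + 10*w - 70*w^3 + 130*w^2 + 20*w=-70*w^3 + 200*w^2 + 30*w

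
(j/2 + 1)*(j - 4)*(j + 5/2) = j^3/2 + j^2/4 - 13*j/2 - 10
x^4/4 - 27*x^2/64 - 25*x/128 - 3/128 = (x/4 + 1/4)*(x - 3/2)*(x + 1/4)^2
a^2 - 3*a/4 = a*(a - 3/4)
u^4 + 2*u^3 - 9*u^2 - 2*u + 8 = (u - 2)*(u - 1)*(u + 1)*(u + 4)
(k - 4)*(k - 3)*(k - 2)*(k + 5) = k^4 - 4*k^3 - 19*k^2 + 106*k - 120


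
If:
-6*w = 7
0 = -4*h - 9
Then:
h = -9/4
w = -7/6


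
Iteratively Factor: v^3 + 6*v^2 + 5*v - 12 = (v + 4)*(v^2 + 2*v - 3) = (v + 3)*(v + 4)*(v - 1)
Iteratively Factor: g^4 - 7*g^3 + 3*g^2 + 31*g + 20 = (g + 1)*(g^3 - 8*g^2 + 11*g + 20) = (g - 5)*(g + 1)*(g^2 - 3*g - 4) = (g - 5)*(g - 4)*(g + 1)*(g + 1)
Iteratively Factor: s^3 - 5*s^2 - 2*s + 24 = (s + 2)*(s^2 - 7*s + 12) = (s - 3)*(s + 2)*(s - 4)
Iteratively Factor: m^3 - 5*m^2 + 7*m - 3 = (m - 1)*(m^2 - 4*m + 3) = (m - 1)^2*(m - 3)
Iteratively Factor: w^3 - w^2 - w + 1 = (w - 1)*(w^2 - 1) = (w - 1)*(w + 1)*(w - 1)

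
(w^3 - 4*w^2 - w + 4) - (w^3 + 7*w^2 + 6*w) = -11*w^2 - 7*w + 4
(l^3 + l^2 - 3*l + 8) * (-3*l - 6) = -3*l^4 - 9*l^3 + 3*l^2 - 6*l - 48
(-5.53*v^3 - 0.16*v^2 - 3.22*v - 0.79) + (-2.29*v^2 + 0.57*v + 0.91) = -5.53*v^3 - 2.45*v^2 - 2.65*v + 0.12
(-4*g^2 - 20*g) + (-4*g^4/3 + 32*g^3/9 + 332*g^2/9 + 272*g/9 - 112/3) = -4*g^4/3 + 32*g^3/9 + 296*g^2/9 + 92*g/9 - 112/3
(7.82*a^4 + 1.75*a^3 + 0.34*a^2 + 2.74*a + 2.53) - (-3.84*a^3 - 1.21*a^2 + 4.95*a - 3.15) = 7.82*a^4 + 5.59*a^3 + 1.55*a^2 - 2.21*a + 5.68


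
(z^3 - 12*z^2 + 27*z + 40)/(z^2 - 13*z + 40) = z + 1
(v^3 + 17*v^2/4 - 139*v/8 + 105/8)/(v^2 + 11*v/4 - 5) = (2*v^2 + 11*v - 21)/(2*(v + 4))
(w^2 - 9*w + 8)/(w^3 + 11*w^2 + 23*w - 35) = (w - 8)/(w^2 + 12*w + 35)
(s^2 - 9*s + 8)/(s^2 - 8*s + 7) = (s - 8)/(s - 7)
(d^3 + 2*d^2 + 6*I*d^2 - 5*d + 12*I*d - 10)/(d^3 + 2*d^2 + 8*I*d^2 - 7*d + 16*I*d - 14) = (d + 5*I)/(d + 7*I)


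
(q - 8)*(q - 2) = q^2 - 10*q + 16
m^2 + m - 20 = (m - 4)*(m + 5)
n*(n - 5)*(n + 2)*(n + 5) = n^4 + 2*n^3 - 25*n^2 - 50*n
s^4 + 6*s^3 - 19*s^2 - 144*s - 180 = (s - 5)*(s + 2)*(s + 3)*(s + 6)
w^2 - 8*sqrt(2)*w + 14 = (w - 7*sqrt(2))*(w - sqrt(2))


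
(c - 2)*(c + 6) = c^2 + 4*c - 12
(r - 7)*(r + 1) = r^2 - 6*r - 7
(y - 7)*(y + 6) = y^2 - y - 42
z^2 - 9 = (z - 3)*(z + 3)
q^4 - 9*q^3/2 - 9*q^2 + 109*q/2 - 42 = (q - 4)*(q - 3)*(q - 1)*(q + 7/2)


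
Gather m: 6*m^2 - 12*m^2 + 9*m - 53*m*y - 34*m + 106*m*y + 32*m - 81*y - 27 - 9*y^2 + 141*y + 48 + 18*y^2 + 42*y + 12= -6*m^2 + m*(53*y + 7) + 9*y^2 + 102*y + 33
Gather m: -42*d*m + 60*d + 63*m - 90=60*d + m*(63 - 42*d) - 90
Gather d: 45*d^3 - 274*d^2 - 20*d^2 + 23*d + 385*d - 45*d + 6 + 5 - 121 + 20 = 45*d^3 - 294*d^2 + 363*d - 90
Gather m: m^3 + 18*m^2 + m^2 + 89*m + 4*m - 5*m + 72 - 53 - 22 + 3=m^3 + 19*m^2 + 88*m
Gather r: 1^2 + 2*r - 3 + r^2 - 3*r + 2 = r^2 - r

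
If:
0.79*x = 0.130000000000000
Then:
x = 0.16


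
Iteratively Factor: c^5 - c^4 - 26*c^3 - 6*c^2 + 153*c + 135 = (c - 5)*(c^4 + 4*c^3 - 6*c^2 - 36*c - 27) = (c - 5)*(c + 1)*(c^3 + 3*c^2 - 9*c - 27) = (c - 5)*(c - 3)*(c + 1)*(c^2 + 6*c + 9) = (c - 5)*(c - 3)*(c + 1)*(c + 3)*(c + 3)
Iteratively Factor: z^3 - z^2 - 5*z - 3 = (z + 1)*(z^2 - 2*z - 3) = (z + 1)^2*(z - 3)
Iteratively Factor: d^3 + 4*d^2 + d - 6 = (d + 2)*(d^2 + 2*d - 3) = (d - 1)*(d + 2)*(d + 3)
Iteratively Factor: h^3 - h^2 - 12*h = (h - 4)*(h^2 + 3*h) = h*(h - 4)*(h + 3)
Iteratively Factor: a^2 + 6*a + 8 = (a + 2)*(a + 4)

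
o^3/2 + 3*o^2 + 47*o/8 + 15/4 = (o/2 + 1)*(o + 3/2)*(o + 5/2)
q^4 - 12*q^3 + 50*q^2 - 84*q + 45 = (q - 5)*(q - 3)^2*(q - 1)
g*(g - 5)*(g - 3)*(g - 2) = g^4 - 10*g^3 + 31*g^2 - 30*g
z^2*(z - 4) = z^3 - 4*z^2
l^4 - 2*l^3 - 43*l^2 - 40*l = l*(l - 8)*(l + 1)*(l + 5)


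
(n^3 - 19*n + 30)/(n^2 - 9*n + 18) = (n^2 + 3*n - 10)/(n - 6)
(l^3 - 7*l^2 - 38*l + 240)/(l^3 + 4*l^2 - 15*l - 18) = (l^2 - 13*l + 40)/(l^2 - 2*l - 3)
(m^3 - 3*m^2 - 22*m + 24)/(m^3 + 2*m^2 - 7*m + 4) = (m - 6)/(m - 1)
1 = 1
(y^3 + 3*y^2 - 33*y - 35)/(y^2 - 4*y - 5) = y + 7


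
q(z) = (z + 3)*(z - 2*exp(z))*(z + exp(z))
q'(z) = (1 - 2*exp(z))*(z + 3)*(z + exp(z)) + (z + 3)*(z - 2*exp(z))*(exp(z) + 1) + (z - 2*exp(z))*(z + exp(z)) = (z + 3)*(z - 2*exp(z))*(exp(z) + 1) - (z + 3)*(z + exp(z))*(2*exp(z) - 1) + (z - 2*exp(z))*(z + exp(z))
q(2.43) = -1519.02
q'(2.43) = -3267.32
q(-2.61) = 2.73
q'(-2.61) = 5.00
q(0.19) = -9.95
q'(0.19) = -25.16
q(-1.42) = 3.54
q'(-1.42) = -2.45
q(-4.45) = -28.79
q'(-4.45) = 32.70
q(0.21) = -10.46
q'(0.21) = -26.24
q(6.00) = -2951047.40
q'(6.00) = -6212374.66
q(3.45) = -13424.54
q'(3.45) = -28541.65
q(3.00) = -5148.69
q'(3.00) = -10986.46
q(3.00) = -5148.69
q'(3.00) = -10986.46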